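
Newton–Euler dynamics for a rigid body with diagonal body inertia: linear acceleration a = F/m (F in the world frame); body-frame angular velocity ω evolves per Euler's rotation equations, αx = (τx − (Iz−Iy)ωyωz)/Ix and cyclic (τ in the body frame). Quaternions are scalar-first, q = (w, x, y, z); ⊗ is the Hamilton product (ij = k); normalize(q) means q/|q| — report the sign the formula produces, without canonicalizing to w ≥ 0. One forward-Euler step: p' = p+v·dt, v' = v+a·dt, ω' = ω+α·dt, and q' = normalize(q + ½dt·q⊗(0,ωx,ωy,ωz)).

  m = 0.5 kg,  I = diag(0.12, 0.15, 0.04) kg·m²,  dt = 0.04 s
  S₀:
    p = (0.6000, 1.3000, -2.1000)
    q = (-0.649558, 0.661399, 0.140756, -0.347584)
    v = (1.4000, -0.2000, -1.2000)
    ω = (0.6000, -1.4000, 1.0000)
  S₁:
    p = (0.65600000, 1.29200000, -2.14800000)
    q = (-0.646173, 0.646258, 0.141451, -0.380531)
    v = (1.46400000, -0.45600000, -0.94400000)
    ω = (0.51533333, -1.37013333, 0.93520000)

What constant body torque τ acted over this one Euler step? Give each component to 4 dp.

ω₁ − ω₀ = (-0.08466667, 0.02986667, -0.06480000)
τ = I·(Δω/dt) + ω₀×(Iω₀) = (-0.1000, 0.1600, -0.0900)

τ = (-0.1000, 0.1600, -0.0900)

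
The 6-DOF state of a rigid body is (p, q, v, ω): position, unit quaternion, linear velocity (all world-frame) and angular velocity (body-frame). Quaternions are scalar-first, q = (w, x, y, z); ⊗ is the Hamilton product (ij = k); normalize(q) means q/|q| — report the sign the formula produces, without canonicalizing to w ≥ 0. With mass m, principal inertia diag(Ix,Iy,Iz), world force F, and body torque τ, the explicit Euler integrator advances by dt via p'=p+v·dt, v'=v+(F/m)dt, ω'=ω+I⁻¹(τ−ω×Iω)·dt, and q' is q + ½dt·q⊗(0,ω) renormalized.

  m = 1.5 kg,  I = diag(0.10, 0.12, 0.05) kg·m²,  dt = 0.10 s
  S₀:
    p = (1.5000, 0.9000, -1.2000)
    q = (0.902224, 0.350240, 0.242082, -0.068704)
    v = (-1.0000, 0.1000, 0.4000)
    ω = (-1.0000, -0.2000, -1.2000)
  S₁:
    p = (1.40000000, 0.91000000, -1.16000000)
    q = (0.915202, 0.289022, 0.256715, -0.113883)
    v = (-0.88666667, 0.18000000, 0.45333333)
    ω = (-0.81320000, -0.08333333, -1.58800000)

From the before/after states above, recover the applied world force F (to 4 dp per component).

velocity change Δv = (0.11333333, 0.08000000, 0.05333333)
applied force F = (1.7000, 1.2000, 0.8000)

F = (1.7000, 1.2000, 0.8000)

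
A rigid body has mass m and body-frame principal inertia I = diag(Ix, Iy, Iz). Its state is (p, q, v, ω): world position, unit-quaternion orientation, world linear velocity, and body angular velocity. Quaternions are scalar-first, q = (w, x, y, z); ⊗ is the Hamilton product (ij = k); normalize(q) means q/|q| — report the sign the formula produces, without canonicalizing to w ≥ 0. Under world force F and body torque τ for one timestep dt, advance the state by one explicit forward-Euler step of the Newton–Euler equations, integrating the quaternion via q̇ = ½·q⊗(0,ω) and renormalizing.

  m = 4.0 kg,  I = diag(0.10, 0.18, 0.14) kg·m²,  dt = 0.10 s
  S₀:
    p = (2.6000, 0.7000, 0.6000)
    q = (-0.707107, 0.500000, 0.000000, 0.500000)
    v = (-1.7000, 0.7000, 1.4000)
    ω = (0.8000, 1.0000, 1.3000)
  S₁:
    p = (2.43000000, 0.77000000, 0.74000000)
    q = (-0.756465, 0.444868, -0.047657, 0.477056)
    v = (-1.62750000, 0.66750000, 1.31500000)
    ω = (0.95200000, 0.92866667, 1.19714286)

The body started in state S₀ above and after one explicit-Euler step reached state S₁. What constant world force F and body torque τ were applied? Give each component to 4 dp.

F = (2.9000, -1.3000, -3.4000)
τ = (0.1000, -0.1700, -0.0800)

rate change Δω = (0.15200000, -0.07133333, -0.10285714)
ω₀×(Iω₀) = (-0.0520, -0.0416, 0.0640)
I·α + gyro = (0.1000, -0.1700, -0.0800)
Δv = v₁−v₀ = (0.07250000, -0.03250000, -0.08500000)
applied force F = (2.9000, -1.3000, -3.4000)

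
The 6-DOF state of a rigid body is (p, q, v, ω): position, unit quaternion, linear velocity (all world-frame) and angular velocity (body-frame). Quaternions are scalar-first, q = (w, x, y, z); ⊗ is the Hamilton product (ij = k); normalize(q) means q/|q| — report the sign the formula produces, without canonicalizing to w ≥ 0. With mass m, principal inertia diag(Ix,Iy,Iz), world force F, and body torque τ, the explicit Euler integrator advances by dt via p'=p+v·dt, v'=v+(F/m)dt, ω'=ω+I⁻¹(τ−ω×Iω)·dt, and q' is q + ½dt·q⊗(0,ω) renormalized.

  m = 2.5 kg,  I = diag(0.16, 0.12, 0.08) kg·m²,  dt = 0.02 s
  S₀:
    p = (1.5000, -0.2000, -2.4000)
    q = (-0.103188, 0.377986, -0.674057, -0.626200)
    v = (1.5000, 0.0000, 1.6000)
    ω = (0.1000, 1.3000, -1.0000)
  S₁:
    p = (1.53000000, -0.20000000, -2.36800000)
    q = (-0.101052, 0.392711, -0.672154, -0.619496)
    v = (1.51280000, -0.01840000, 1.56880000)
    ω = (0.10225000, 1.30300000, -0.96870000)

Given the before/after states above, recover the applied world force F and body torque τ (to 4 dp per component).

F = (1.6000, -2.3000, -3.9000)
τ = (0.0700, 0.0100, 0.1200)

ω₁ − ω₀ = (0.00225000, 0.00300000, 0.03130000)
precession coupling = (0.0520, -0.0080, -0.0052)
applied torque τ = (0.0700, 0.0100, 0.1200)
Δv = v₁−v₀ = (0.01280000, -0.01840000, -0.03120000)
applied force F = (1.6000, -2.3000, -3.9000)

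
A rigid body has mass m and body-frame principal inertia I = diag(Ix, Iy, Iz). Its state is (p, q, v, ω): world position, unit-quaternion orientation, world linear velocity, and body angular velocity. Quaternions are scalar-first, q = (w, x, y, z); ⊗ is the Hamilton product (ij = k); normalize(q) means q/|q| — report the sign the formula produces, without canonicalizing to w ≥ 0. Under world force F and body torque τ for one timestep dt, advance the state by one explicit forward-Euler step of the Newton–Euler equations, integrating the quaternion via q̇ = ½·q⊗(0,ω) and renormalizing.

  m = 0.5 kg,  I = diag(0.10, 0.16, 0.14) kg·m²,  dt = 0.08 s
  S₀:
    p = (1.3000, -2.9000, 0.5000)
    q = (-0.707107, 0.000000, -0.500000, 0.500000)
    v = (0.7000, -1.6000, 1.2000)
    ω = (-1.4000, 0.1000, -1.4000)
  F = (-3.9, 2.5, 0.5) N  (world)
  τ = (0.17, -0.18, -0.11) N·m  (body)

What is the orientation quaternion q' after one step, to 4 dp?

Hamilton product q⊗(0,ω) = (0.7500000, 1.6399498, -0.7707107, 0.2899498)
q + ½dt·q⊗(0,ω), renormalized = (-0.6750, 0.0654, -0.5292, 0.5100)

q' = (-0.6750, 0.0654, -0.5292, 0.5100)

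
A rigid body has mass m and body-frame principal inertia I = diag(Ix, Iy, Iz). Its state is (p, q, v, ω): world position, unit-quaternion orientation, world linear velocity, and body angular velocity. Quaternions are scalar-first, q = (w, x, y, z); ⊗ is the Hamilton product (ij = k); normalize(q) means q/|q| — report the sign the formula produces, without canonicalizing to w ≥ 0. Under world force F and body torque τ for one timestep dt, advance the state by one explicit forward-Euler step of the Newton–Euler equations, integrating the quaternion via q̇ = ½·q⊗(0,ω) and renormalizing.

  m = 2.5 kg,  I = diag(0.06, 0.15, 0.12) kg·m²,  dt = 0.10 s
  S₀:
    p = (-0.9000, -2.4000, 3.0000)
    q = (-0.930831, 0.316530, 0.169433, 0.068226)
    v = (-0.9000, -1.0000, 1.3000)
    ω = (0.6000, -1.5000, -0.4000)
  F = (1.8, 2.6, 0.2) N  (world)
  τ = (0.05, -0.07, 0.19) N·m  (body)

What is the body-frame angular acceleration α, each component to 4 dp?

α = (1.1333, -0.5627, 2.2583)

ω×(Iω) gyroscopic = (-0.0180, 0.0144, -0.0810)
α = I⁻¹(τ − ω×Iω) = (1.1333, -0.5627, 2.2583)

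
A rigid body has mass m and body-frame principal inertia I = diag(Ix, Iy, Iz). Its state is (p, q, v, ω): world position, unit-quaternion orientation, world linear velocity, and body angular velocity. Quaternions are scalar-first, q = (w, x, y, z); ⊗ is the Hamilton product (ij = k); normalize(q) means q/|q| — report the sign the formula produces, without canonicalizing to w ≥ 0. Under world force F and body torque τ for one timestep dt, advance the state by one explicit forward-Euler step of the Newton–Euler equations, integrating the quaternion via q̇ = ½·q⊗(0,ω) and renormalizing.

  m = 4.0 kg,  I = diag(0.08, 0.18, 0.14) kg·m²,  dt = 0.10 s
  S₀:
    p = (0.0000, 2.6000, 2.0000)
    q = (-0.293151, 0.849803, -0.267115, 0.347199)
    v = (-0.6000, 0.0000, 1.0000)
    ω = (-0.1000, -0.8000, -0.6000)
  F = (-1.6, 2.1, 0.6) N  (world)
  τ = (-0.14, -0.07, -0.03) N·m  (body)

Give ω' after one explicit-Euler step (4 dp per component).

angular accel α = (-1.5100, -0.3689, -0.2714)
ω' = ω + α·dt = (-0.2510, -0.8369, -0.6271)

ω' = (-0.2510, -0.8369, -0.6271)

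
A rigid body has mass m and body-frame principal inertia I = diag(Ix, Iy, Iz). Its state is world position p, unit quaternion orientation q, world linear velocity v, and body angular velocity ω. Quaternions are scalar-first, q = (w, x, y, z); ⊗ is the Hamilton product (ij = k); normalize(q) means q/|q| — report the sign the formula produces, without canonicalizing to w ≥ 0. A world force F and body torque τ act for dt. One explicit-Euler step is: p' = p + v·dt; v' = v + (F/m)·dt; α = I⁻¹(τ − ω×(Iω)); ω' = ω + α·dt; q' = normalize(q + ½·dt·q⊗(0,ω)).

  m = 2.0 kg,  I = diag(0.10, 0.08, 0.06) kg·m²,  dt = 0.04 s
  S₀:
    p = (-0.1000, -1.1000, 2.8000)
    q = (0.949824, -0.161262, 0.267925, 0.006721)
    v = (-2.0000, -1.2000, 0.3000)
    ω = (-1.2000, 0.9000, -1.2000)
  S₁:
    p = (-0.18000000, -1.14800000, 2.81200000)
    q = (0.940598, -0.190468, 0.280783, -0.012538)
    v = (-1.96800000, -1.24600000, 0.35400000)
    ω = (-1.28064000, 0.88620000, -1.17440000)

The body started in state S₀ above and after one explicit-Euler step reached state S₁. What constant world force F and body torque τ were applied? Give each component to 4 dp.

Δv = v₁−v₀ = (0.03200000, -0.04600000, 0.05400000)
applied force F = (1.6000, -2.3000, 2.7000)
rate change Δω = (-0.08064000, -0.01380000, 0.02560000)
ω₀×(Iω₀) = (0.0216, 0.0576, 0.0216)
I·α + gyro = (-0.1800, 0.0300, 0.0600)

F = (1.6000, -2.3000, 2.7000)
τ = (-0.1800, 0.0300, 0.0600)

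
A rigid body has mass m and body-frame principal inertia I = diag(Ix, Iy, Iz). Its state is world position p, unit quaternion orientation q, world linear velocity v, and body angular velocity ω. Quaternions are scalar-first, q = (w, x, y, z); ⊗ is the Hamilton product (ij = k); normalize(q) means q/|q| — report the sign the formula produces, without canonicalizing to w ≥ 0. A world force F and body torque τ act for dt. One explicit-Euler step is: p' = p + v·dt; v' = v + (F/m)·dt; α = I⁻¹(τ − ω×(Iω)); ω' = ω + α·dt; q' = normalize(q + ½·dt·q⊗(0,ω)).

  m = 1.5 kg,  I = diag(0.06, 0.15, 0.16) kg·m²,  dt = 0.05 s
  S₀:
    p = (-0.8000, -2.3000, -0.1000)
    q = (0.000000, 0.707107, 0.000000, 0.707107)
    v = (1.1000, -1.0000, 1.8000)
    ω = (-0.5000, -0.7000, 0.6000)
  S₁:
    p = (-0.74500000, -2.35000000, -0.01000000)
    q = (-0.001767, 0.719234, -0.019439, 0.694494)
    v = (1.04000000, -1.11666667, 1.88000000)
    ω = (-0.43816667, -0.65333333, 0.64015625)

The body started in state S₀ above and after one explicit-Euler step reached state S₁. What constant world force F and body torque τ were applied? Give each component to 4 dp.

F = (-1.8000, -3.5000, 2.4000)
τ = (0.0700, 0.1700, 0.1600)

Δω = ω₁−ω₀ = (0.06183333, 0.04666667, 0.04015625)
precession coupling = (-0.0042, 0.0300, 0.0315)
τ = I·(Δω/dt) + ω₀×(Iω₀) = (0.0700, 0.1700, 0.1600)
Δv = v₁−v₀ = (-0.06000000, -0.11666667, 0.08000000)
m·(v₁−v₀)/dt = (-1.8000, -3.5000, 2.4000)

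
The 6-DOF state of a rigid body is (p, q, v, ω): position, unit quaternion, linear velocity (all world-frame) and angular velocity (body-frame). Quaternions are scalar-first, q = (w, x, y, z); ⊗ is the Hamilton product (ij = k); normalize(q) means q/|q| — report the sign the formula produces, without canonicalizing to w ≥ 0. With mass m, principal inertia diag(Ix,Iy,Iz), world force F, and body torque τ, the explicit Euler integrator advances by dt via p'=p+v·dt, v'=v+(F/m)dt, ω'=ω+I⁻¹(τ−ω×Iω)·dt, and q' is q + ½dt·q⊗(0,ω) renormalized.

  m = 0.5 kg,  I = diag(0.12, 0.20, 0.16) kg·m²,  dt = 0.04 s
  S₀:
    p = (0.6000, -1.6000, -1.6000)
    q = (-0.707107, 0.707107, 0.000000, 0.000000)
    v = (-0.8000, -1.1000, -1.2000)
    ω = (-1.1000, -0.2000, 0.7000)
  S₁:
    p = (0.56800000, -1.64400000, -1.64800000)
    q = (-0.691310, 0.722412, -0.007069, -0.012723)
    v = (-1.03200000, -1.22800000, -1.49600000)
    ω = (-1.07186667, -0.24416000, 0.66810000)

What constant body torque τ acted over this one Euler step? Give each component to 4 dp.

τ = (0.0900, -0.1900, -0.1100)

rate change Δω = (0.02813333, -0.04416000, -0.03190000)
I·α + gyro = (0.0900, -0.1900, -0.1100)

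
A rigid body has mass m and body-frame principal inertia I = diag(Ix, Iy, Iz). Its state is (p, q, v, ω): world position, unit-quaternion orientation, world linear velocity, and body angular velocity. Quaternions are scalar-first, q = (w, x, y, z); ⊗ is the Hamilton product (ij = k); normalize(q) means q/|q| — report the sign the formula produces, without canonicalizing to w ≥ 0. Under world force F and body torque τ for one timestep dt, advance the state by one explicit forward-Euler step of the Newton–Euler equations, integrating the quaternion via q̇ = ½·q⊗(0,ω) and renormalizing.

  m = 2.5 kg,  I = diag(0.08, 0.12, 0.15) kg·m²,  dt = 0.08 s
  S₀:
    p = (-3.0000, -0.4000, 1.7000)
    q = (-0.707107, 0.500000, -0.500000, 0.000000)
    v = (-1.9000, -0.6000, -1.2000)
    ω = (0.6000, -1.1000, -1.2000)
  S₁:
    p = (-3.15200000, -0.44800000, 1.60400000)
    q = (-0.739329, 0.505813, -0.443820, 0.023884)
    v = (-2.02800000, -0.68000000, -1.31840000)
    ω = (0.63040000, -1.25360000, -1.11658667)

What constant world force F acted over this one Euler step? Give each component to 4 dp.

F = (-4.0000, -2.5000, -3.7000)

Δv = v₁−v₀ = (-0.12800000, -0.08000000, -0.11840000)
applied force F = (-4.0000, -2.5000, -3.7000)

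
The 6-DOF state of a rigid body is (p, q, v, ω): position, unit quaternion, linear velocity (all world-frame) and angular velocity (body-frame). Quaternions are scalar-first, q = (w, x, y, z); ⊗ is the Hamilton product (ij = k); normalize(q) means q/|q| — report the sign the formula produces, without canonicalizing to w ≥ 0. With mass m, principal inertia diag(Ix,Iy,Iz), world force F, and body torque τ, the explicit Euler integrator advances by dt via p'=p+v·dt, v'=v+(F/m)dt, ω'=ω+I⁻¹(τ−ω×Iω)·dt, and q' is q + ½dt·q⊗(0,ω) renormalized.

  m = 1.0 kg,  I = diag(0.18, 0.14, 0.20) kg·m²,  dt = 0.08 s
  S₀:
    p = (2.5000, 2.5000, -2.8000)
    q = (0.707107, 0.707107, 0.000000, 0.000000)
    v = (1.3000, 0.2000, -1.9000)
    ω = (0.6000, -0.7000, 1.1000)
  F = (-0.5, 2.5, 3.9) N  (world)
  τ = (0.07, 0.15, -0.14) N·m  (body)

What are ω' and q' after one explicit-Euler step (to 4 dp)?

ω' = (0.6516, -0.6067, 1.0373)
q' = (0.6890, 0.7229, -0.0508, 0.0113)

ω×(Iω) gyroscopic = (-0.0462, -0.0132, 0.0168)
α = I⁻¹(τ − ω×Iω) = (0.6456, 1.1657, -0.7840)
new body rate ω' = (0.6516, -0.6067, 1.0373)
Hamilton product q⊗(0,ω) = (-0.4242642, 0.4242642, -1.2727926, 0.2828428)
updated quaternion q' = (0.6890, 0.7229, -0.0508, 0.0113)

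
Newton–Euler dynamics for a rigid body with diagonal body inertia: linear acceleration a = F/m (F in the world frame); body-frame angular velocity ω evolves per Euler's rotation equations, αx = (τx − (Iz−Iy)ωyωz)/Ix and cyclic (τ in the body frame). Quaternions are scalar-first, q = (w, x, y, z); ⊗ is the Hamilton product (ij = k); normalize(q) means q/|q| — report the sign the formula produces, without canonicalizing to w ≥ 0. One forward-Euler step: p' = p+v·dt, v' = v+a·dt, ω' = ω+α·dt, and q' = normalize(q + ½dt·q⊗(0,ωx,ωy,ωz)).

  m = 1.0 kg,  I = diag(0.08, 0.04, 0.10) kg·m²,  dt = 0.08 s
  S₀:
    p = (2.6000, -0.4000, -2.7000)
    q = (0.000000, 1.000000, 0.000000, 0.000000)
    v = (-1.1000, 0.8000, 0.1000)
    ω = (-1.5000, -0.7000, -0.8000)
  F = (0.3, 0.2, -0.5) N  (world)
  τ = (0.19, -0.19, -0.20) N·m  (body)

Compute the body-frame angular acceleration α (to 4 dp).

ω×(Iω) gyroscopic = (0.0336, -0.0240, -0.0420)
(τ − ω×Iω)/I = (1.9550, -4.1500, -1.5800)

α = (1.9550, -4.1500, -1.5800)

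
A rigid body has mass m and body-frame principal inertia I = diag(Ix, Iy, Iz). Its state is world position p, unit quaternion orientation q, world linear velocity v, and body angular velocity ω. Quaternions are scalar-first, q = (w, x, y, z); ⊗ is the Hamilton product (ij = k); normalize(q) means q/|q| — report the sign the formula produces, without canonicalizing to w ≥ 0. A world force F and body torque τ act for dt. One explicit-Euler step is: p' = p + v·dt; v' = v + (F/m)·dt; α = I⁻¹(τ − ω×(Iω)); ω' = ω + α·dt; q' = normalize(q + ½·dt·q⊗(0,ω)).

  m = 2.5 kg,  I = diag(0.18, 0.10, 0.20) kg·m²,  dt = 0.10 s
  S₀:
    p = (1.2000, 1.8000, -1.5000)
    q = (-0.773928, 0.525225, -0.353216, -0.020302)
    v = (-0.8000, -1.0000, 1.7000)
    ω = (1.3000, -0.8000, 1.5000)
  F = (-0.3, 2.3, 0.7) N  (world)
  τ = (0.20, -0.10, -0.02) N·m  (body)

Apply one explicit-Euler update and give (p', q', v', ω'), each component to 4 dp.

p' = (1.1200, 1.7000, -1.3300)
q' = (-0.8160, 0.4451, -0.3609, -0.0760)
v' = (-0.8120, -0.9080, 1.7280)
ω' = (1.4778, -0.8610, 1.4484)

gyro term ω×Iω = (-0.1200, -0.0390, 0.0832)
angular accel α = (1.7778, -0.6100, -0.5160)
ω' = ω + α·dt = (1.4778, -0.8610, 1.4484)
q⊗(0,ω) = (-0.9349123, -1.5521720, -0.1950877, -1.1218912)
q + ½dt·q⊗(0,ω), renormalized = (-0.8160, 0.4451, -0.3609, -0.0760)
p + v·dt = (1.1200, 1.7000, -1.3300)
new velocity v' = (-0.8120, -0.9080, 1.7280)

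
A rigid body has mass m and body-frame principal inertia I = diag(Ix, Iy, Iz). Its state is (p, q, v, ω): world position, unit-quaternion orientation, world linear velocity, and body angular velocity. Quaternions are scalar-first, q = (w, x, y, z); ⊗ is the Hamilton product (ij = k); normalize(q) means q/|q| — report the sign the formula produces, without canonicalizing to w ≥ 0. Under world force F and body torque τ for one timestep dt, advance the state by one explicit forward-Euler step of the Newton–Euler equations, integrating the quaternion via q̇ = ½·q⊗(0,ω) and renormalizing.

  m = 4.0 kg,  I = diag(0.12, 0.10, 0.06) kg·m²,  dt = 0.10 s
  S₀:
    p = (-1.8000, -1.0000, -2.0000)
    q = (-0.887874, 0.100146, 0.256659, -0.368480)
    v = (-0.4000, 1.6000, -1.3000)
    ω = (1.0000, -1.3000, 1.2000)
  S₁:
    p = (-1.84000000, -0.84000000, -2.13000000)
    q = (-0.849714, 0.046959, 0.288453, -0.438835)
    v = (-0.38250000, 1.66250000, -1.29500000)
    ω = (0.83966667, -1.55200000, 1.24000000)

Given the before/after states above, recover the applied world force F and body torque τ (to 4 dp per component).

Δv = v₁−v₀ = (0.01750000, 0.06250000, 0.00500000)
m·(v₁−v₀)/dt = (0.7000, 2.5000, 0.2000)
ω₁ − ω₀ = (-0.16033333, -0.25200000, 0.04000000)
I·α + gyro = (-0.1300, -0.1800, 0.0500)

F = (0.7000, 2.5000, 0.2000)
τ = (-0.1300, -0.1800, 0.0500)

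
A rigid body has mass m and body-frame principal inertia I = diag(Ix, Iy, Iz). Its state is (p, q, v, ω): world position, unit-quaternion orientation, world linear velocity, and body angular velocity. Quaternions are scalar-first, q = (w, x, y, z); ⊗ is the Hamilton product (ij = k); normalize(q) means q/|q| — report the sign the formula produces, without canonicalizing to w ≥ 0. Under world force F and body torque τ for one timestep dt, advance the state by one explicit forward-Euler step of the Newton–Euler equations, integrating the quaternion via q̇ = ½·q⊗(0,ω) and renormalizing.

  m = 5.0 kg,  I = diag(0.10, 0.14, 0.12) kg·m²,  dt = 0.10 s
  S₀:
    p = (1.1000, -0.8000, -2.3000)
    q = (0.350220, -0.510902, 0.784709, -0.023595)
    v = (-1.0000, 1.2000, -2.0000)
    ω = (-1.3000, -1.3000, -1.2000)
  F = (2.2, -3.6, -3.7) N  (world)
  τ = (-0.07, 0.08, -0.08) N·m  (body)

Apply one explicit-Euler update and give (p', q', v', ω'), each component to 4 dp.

p' = (1.0000, -0.6800, -2.5000)
q' = (0.3644, -0.5788, 0.7284, 0.0394)
v' = (-0.9560, 1.1280, -2.0740)
ω' = (-1.3388, -1.2206, -1.3230)

(τ − ω×Iω)/I = (-0.3880, 0.7943, -1.2300)
ω + α·dt = (-1.3388, -1.2206, -1.3230)
2q̇ = q⊗(0,ω) = (0.3276351, -1.4276103, -1.0376949, 1.2640303)
q + ½dt·q⊗(0,ω), renormalized = (0.3644, -0.5788, 0.7284, 0.0394)
p + v·dt = (1.0000, -0.6800, -2.5000)
v' = v + a·dt = (-0.9560, 1.1280, -2.0740)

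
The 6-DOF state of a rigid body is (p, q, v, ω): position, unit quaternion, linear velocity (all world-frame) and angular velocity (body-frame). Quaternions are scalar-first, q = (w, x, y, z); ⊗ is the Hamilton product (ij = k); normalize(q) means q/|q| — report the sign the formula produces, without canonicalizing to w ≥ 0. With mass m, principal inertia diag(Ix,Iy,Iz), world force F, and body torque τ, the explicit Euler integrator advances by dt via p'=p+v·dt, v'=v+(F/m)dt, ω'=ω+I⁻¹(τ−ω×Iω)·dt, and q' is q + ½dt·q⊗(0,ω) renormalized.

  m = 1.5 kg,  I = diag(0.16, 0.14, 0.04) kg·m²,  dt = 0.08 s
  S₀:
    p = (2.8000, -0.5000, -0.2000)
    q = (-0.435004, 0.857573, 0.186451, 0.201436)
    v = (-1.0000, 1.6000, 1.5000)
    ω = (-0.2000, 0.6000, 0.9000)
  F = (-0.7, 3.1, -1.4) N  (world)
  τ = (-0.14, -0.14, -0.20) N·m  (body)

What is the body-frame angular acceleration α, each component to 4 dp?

α = (-0.5375, -0.8457, -5.0600)

ω×(Iω) gyroscopic = (-0.0540, -0.0216, 0.0024)
angular accel α = (-0.5375, -0.8457, -5.0600)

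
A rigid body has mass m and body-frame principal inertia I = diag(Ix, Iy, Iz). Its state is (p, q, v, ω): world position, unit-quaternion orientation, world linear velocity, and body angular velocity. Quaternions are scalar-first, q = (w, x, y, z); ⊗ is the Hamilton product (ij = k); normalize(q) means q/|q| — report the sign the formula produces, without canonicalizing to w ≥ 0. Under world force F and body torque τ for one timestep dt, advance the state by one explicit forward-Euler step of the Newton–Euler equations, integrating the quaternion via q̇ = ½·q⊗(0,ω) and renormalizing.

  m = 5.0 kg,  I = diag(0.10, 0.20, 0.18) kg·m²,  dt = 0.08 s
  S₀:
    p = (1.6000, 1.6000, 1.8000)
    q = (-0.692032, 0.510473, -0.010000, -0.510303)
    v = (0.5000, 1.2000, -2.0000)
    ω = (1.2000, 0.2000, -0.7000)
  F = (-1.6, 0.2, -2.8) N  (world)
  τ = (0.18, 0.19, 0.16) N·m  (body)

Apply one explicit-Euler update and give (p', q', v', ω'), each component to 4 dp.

ω×(Iω) gyroscopic = (0.0028, 0.0672, 0.0240)
α = I⁻¹(τ − ω×Iω) = (1.7720, 0.6140, 0.7556)
ω + α·dt = (1.3418, 0.2491, -0.6396)
2q̇ = q⊗(0,ω) = (-0.9677797, -0.7213778, -0.3934389, 0.5985170)
q' = normalize(q + ½dt·q⊗(0,ω)) = (-0.7296, 0.4809, -0.0257, -0.4856)
new position p' = (1.6400, 1.6960, 1.6400)
v' = v + a·dt = (0.4744, 1.2032, -2.0448)

p' = (1.6400, 1.6960, 1.6400)
q' = (-0.7296, 0.4809, -0.0257, -0.4856)
v' = (0.4744, 1.2032, -2.0448)
ω' = (1.3418, 0.2491, -0.6396)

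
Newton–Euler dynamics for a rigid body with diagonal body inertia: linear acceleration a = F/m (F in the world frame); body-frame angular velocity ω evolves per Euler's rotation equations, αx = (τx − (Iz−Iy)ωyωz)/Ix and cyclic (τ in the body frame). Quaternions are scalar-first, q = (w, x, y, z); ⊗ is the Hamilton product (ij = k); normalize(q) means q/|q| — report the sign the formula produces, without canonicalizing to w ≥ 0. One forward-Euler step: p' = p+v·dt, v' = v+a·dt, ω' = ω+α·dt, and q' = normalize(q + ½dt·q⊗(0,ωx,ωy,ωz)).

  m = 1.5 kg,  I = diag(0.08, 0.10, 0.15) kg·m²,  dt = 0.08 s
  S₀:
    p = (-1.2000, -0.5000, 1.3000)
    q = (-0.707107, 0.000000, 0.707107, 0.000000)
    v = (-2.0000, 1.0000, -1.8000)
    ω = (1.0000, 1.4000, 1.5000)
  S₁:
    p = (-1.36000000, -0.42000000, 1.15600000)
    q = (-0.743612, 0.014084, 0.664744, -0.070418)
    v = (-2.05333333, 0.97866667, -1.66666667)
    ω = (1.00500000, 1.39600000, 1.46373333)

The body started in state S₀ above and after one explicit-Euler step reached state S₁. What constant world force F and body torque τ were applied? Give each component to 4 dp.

Δω = ω₁−ω₀ = (0.00500000, -0.00400000, -0.03626667)
gyro term ω₀×Iω₀ = (0.1050, -0.1050, 0.0280)
applied torque τ = (0.1100, -0.1100, -0.0400)
v₁ − v₀ = (-0.05333333, -0.02133333, 0.13333333)
applied force F = (-1.0000, -0.4000, 2.5000)

F = (-1.0000, -0.4000, 2.5000)
τ = (0.1100, -0.1100, -0.0400)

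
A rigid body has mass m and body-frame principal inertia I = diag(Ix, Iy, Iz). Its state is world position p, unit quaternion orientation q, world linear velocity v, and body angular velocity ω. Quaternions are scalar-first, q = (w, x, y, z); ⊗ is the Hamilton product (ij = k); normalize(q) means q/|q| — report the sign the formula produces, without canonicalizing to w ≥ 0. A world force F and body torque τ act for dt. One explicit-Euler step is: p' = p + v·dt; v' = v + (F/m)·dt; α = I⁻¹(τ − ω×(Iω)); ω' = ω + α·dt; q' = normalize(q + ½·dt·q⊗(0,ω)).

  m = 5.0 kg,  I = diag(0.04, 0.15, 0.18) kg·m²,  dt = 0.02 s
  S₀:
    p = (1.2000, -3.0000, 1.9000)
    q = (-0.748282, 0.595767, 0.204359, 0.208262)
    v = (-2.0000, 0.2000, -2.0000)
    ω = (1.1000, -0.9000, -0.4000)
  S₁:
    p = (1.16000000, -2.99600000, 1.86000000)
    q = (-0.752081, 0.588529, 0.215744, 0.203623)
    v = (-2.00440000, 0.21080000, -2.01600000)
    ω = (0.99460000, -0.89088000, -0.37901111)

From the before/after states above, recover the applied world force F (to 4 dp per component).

F = (-1.1000, 2.7000, -4.0000)

Δv = v₁−v₀ = (-0.00440000, 0.01080000, -0.01600000)
applied force F = (-1.1000, 2.7000, -4.0000)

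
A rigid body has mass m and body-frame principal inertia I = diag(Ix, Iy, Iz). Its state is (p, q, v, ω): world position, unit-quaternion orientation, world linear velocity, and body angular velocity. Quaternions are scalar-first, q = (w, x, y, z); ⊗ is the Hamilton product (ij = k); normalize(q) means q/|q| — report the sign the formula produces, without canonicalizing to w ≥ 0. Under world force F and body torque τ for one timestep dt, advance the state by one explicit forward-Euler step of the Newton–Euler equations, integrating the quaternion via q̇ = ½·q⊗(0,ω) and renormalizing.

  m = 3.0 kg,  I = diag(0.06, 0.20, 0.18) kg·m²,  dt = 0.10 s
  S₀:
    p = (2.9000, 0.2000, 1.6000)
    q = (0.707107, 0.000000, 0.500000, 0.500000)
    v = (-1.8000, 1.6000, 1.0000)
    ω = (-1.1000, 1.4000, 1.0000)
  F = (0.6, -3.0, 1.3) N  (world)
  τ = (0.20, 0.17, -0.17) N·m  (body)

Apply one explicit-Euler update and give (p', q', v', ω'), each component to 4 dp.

p' = p + v·dt = (2.7200, 0.3600, 1.7000)
new velocity v' = (-1.7800, 1.5000, 1.0433)
angular accel α = (3.8000, 0.1900, 0.2533)
ω + α·dt = (-0.7200, 1.4190, 1.0253)
2q̇ = q⊗(0,ω) = (-1.2000000, -0.9778177, 0.4399498, 1.2571070)
q' = normalize(q + ½dt·q⊗(0,ω)) = (0.6438, -0.0486, 0.5193, 0.5599)

p' = (2.7200, 0.3600, 1.7000)
q' = (0.6438, -0.0486, 0.5193, 0.5599)
v' = (-1.7800, 1.5000, 1.0433)
ω' = (-0.7200, 1.4190, 1.0253)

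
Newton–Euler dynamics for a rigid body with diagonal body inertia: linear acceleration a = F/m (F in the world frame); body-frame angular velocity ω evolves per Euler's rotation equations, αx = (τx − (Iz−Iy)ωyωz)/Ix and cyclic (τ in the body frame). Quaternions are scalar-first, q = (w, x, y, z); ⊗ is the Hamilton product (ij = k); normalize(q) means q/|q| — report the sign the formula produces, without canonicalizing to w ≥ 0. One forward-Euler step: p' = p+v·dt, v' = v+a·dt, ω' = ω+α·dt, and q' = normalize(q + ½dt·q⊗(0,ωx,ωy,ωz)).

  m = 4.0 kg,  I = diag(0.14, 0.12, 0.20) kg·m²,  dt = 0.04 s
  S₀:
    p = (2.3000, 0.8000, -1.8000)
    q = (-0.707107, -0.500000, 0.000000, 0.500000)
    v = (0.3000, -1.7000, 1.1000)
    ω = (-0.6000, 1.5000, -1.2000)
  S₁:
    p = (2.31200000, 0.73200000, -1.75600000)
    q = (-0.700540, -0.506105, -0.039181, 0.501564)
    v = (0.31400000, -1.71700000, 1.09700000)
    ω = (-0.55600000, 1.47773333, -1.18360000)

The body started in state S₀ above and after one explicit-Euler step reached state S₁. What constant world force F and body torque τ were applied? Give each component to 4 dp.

rate change Δω = (0.04400000, -0.02226667, 0.01640000)
precession coupling = (-0.1440, -0.0432, 0.0180)
τ = I·(Δω/dt) + ω₀×(Iω₀) = (0.0100, -0.1100, 0.1000)
velocity change Δv = (0.01400000, -0.01700000, -0.00300000)
applied force F = (1.4000, -1.7000, -0.3000)

F = (1.4000, -1.7000, -0.3000)
τ = (0.0100, -0.1100, 0.1000)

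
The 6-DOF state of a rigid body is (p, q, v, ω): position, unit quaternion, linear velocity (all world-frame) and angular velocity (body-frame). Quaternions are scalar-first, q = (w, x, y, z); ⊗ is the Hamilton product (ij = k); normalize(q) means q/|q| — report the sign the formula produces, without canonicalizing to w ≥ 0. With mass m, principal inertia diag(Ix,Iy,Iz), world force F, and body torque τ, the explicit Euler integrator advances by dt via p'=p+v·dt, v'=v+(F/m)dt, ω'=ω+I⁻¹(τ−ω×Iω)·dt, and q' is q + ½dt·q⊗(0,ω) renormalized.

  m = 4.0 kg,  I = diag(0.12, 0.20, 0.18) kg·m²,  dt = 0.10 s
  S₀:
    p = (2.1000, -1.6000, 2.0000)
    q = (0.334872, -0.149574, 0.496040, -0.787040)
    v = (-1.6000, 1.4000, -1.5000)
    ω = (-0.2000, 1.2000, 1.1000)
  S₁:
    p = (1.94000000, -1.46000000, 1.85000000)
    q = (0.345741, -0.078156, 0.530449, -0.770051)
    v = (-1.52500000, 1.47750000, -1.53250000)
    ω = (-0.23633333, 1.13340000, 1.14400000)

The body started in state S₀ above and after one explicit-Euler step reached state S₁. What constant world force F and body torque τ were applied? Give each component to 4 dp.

F = (3.0000, 3.1000, -1.3000)
τ = (-0.0700, -0.1200, 0.0600)

velocity change Δv = (0.07500000, 0.07750000, -0.03250000)
m·(v₁−v₀)/dt = (3.0000, 3.1000, -1.3000)
Δω = ω₁−ω₀ = (-0.03633333, -0.06660000, 0.04400000)
ω₀×(Iω₀) = (-0.0264, 0.0132, -0.0192)
τ = I·(Δω/dt) + ω₀×(Iω₀) = (-0.0700, -0.1200, 0.0600)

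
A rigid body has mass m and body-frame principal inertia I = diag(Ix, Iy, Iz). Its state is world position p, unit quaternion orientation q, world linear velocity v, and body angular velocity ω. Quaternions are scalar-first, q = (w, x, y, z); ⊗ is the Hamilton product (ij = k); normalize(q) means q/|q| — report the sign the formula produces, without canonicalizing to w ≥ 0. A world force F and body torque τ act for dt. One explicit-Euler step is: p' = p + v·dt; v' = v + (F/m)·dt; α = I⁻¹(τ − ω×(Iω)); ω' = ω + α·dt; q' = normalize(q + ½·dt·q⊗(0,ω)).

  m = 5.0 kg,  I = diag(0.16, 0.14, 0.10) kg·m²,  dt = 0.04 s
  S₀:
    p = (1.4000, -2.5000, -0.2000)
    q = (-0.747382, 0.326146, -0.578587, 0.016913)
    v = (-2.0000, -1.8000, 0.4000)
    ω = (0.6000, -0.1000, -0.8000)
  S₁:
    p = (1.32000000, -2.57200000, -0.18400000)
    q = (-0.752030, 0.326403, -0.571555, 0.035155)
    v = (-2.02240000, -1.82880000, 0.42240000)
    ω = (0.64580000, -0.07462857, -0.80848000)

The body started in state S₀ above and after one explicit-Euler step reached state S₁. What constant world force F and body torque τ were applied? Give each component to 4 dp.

F = (-2.8000, -3.6000, 2.8000)
τ = (0.1800, 0.0600, -0.0200)

Δω = ω₁−ω₀ = (0.04580000, 0.02537143, -0.00848000)
precession coupling = (-0.0032, -0.0288, 0.0012)
I·α + gyro = (0.1800, 0.0600, -0.0200)
Δv = v₁−v₀ = (-0.02240000, -0.02880000, 0.02240000)
F = m·Δv/dt = (-2.8000, -3.6000, 2.8000)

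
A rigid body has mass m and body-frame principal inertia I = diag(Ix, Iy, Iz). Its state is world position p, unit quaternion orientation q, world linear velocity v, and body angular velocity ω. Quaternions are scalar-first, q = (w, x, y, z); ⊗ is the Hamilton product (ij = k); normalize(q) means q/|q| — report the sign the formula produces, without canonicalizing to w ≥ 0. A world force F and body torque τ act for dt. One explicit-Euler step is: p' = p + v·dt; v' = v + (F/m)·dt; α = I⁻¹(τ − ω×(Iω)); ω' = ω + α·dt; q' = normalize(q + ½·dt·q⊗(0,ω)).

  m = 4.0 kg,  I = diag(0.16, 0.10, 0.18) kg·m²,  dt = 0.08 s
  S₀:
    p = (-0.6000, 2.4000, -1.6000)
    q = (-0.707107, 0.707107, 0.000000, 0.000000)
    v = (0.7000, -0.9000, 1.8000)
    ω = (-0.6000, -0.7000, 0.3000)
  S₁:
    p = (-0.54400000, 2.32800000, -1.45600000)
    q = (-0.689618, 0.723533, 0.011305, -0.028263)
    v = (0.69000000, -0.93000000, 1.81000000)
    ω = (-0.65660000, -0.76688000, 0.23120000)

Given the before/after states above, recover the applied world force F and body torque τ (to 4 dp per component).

F = (-0.5000, -1.5000, 0.5000)
τ = (-0.1300, -0.0800, -0.1800)

v₁ − v₀ = (-0.01000000, -0.03000000, 0.01000000)
applied force F = (-0.5000, -1.5000, 0.5000)
Δω = ω₁−ω₀ = (-0.05660000, -0.06688000, -0.06880000)
gyro term ω₀×Iω₀ = (-0.0168, 0.0036, -0.0252)
applied torque τ = (-0.1300, -0.0800, -0.1800)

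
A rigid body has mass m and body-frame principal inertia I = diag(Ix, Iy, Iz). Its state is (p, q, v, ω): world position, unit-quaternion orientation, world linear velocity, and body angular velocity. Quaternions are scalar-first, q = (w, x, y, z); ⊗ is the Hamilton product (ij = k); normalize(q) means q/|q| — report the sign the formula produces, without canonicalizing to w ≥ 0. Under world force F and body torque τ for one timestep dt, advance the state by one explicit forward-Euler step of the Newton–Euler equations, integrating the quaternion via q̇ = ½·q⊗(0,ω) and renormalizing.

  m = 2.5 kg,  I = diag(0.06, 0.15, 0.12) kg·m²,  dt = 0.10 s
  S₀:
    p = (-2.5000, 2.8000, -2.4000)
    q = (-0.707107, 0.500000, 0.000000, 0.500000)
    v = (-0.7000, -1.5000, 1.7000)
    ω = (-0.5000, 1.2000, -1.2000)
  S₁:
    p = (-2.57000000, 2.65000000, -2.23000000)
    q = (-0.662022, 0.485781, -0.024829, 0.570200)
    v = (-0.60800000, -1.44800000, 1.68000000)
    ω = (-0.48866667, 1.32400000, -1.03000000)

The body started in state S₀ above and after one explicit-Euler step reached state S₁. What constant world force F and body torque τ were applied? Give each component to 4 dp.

velocity change Δv = (0.09200000, 0.05200000, -0.02000000)
m·(v₁−v₀)/dt = (2.3000, 1.3000, -0.5000)
rate change Δω = (0.01133333, 0.12400000, 0.17000000)
gyro term ω₀×Iω₀ = (0.0432, -0.0360, -0.0540)
τ = I·(Δω/dt) + ω₀×(Iω₀) = (0.0500, 0.1500, 0.1500)

F = (2.3000, 1.3000, -0.5000)
τ = (0.0500, 0.1500, 0.1500)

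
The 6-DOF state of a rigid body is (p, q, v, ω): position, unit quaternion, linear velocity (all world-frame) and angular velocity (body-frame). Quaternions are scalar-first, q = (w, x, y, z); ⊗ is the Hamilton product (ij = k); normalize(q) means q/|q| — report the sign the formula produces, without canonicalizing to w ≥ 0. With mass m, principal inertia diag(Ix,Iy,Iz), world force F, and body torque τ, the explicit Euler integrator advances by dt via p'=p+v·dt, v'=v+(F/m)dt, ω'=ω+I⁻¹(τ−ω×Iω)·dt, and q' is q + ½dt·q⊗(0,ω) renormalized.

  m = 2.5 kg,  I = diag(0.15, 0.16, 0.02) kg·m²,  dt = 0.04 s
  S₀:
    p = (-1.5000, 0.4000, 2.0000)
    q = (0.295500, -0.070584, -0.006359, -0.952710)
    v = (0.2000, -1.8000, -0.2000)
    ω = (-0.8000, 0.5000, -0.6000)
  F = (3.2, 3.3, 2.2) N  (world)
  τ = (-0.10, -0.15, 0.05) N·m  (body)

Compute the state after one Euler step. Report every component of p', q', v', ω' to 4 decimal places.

p' = (-1.4920, 0.3280, 1.9920)
q' = (0.2829, -0.0657, 0.0110, -0.9568)
v' = (0.2512, -1.7472, -0.1648)
ω' = (-0.8379, 0.4469, -0.4920)

a = (1.2800, 1.3200, 0.8800)
p + v·dt = (-1.4920, 0.3280, 1.9920)
v' = v + a·dt = (0.2512, -1.7472, -0.1648)
angular accel α = (-0.9467, -1.3275, 2.7000)
ω + α·dt = (-0.8379, 0.4469, -0.4920)
q⊗(0,ω) = (-0.6249137, 0.2437704, 0.8675676, -0.2176792)
q' = normalize(q + ½dt·q⊗(0,ω)) = (0.2829, -0.0657, 0.0110, -0.9568)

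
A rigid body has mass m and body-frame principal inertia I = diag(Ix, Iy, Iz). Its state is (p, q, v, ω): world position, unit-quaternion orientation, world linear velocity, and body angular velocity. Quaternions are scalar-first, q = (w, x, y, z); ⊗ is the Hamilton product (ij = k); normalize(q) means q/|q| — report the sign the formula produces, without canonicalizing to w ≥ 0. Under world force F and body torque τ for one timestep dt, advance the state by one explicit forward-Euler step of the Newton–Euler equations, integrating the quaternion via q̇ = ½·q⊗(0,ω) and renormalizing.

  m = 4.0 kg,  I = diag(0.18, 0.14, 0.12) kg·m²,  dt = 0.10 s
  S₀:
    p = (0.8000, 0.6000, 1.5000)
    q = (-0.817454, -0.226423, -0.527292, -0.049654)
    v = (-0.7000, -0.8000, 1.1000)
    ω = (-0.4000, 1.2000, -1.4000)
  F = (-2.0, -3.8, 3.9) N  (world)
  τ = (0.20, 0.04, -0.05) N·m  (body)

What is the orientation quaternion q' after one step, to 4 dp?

Hamilton product q⊗(0,ω) = (0.4726656, 1.1247752, -1.2780754, 0.6618112)
q + ½dt·q⊗(0,ω), renormalized = (-0.7903, -0.1694, -0.5886, -0.0165)

q' = (-0.7903, -0.1694, -0.5886, -0.0165)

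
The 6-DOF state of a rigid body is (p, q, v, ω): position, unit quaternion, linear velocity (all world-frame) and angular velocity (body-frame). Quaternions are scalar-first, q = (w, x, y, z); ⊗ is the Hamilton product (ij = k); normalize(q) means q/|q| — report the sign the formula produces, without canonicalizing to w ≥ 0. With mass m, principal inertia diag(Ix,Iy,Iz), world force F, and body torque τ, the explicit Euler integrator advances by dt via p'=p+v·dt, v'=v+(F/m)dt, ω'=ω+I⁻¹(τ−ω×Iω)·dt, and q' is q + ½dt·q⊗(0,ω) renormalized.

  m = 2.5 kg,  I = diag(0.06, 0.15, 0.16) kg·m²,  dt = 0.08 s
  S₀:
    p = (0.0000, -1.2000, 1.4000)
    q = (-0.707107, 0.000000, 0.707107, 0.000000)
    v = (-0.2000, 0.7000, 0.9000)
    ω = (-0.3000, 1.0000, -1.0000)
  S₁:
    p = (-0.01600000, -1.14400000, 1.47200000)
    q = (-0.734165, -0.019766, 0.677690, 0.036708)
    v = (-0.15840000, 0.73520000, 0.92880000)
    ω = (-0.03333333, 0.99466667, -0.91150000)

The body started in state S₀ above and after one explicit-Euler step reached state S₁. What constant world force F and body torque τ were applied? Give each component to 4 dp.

F = (1.3000, 1.1000, 0.9000)
τ = (0.1900, -0.0400, 0.1500)

ω₁ − ω₀ = (0.26666667, -0.00533333, 0.08850000)
precession coupling = (-0.0100, -0.0300, -0.0270)
applied torque τ = (0.1900, -0.0400, 0.1500)
velocity change Δv = (0.04160000, 0.03520000, 0.02880000)
F = m·Δv/dt = (1.3000, 1.1000, 0.9000)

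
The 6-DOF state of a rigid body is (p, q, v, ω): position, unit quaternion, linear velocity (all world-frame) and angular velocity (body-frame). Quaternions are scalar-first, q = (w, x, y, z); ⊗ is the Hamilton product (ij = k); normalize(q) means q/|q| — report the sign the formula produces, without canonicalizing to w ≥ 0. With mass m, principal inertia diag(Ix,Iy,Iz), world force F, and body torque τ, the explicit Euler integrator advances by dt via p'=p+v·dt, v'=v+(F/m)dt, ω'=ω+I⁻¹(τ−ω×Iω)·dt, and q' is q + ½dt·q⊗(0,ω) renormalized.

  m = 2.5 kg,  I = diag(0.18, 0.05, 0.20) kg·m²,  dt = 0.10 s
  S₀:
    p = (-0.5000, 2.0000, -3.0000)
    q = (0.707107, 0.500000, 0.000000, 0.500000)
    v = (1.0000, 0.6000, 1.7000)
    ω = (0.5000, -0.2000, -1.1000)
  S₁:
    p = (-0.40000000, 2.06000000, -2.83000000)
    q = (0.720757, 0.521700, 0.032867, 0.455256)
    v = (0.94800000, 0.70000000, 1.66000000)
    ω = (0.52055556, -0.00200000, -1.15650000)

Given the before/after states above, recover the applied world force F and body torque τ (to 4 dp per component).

v₁ − v₀ = (-0.05200000, 0.10000000, -0.04000000)
F = m·Δv/dt = (-1.3000, 2.5000, -1.0000)
rate change Δω = (0.02055556, 0.19800000, -0.05650000)
gyro term ω₀×Iω₀ = (0.0330, 0.0110, 0.0130)
I·α + gyro = (0.0700, 0.1100, -0.1000)

F = (-1.3000, 2.5000, -1.0000)
τ = (0.0700, 0.1100, -0.1000)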